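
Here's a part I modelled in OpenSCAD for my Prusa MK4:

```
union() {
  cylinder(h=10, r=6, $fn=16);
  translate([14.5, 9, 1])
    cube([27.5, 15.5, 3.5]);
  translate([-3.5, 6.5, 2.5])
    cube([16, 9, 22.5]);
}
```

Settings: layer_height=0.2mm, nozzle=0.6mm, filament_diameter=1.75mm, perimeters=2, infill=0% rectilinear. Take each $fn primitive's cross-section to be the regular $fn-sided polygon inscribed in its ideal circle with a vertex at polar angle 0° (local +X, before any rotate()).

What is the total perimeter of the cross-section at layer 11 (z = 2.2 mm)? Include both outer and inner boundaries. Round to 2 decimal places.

At z = 2.2 mm: the r=6 cylinder contributes a regular 16-gon of circumradius 6 (perimeter = 2·16·6.000·sin(180°/16) = 37.46 mm); the cube at (14.5, 9) (footprint 27.5×15.5) is included at this height (perimeter 86.00 mm); the cube at (-3.5, 6.5) is not intersected at this z (z outside [2.5, 25]); Combining (union): the 2 present regions are separate (no shared area or edge), so areas and boundary lengths simply add and each stays a separate island — boundary = 123.46 mm. Overall, the cross-section has 2 separate islands. Total boundary length (outer) = 123.46 mm.

123.46 mm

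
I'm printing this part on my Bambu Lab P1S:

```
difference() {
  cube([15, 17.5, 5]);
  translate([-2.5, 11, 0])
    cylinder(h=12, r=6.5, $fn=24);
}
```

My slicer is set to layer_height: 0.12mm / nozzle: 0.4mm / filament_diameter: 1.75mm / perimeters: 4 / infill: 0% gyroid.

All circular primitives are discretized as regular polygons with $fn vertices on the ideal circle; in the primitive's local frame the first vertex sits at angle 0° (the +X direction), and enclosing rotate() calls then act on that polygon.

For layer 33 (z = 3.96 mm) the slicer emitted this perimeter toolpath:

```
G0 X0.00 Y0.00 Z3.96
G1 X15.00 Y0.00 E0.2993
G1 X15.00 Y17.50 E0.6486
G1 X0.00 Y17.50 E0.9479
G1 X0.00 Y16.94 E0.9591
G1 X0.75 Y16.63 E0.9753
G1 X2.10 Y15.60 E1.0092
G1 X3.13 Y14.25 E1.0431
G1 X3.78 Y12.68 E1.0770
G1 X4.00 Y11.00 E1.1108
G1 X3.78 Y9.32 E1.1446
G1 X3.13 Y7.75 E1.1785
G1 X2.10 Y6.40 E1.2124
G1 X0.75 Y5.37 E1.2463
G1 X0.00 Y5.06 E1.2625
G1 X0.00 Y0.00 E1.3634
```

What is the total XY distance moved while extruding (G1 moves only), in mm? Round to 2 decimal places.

68.32 mm

Sum the Euclidean lengths of each G1 segment: total = 68.32 mm.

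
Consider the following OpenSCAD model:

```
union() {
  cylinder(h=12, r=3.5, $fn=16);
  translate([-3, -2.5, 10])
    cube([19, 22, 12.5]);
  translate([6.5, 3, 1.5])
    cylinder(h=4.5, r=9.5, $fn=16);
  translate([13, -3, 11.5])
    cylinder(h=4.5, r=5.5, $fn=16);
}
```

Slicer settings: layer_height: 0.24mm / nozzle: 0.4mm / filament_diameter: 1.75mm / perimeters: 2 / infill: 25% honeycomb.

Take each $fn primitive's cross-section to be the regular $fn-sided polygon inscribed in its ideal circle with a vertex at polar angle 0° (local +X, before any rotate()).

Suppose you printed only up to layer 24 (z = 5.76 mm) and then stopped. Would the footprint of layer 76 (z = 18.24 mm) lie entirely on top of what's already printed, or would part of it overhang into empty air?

Compare the two slices. At z = 5.76: the r=3.5 cylinder gives a regular 16-gon of circumradius 3.5 (constant along its height) (area = (16/2)·3.500²·sin(360°/16) = 37.50 mm²); the cube at (-3, -2.5) is absent (z outside [10, 22.5]); the cylinder at (6.5, 3): section is a regular 16-gon, circumradius r=9.5 (area = (16/2)·9.500²·sin(360°/16) = 276.30 mm²); the cylinder at (13, -3) is not intersected at this z (z outside [11.5, 16]); Taking the union: the regions partially overlap — summed areas 313.80 mm² minus the doubly-counted overlap 32.08 mm² gives 281.72 mm² — area = 281.72 mm². At z = 18.24: the cylinder is absent (z outside [0, 12]); the cube at (-3, -2.5) (footprint 19×22) is included at this height (area 418.00 mm²); the cylinder at (6.5, 3) is not intersected at this z (z outside [1.5, 6]); the cylinder at (13, -3) does not reach this height (z outside [11.5, 16]); Combining (union): only the 19×22 cube at (-3, -2.5) is present, so the union is just that shape — area = 418.00 mm². Checking containment: at z = 18.24 the cross-section extends beyond the z = 5.76 cross-section by about 179.53 mm².

part overhangs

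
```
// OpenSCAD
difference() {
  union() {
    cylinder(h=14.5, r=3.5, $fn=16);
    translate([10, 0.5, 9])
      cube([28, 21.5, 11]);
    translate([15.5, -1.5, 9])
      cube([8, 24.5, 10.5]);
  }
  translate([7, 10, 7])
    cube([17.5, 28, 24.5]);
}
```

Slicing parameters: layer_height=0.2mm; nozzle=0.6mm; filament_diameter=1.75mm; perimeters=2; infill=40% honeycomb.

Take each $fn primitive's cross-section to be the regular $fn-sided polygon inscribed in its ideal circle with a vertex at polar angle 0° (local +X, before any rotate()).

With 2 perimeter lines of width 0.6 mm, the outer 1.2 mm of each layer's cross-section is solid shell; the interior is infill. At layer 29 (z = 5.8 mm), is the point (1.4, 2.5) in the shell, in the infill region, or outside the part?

At z = 5.8 mm: the r=3.5 cylinder contributes a regular 16-gon of circumradius 3.5; the cube at (10, 0.5) is absent (z outside [9, 20]); the cube at (15.5, -1.5) is absent (z outside [9, 19.5]); Taking the union: only the r=3.5 cylinder is present, so the union is just that shape — 1 connected region; the cube at (7, 10) is not intersected at this z (z outside [7, 31.5]); Taking the first minus the rest: none of the subtracted shapes is present at this height, so the result so far is unchanged — 1 connected region. Overall, the cross-section is a single solid region. The nearest boundary edge runs (2.47, 2.47)→(1.34, 3.23); distance from the point to it = 0.58 mm. The point is inside the cross-section, 0.58 mm from the nearest boundary — within the 1.2 mm shell band (2 × 0.6).

shell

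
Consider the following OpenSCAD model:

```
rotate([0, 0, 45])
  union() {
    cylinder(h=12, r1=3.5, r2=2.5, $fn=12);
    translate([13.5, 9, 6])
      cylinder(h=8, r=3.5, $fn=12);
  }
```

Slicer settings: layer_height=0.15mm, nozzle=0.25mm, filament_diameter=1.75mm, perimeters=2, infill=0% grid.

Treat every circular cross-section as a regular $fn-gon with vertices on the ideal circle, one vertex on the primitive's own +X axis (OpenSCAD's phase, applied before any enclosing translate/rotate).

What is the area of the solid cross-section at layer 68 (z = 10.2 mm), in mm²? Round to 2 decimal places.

At z = 10.2 mm: the cone contributes a regular 12-gon of circumradius 2.650 (interpolated between r1=3.5 and r2=2.5 at t=0.850) (area = (12/2)·2.650²·sin(360°/12) = 21.07 mm²); the r=3.5 cylinder at (13.5, 9) contributes a regular 12-gon of circumradius 3.5 (area = (12/2)·3.500²·sin(360°/12) = 36.75 mm²); Merging all regions: the 2 present regions are separate (no shared area or edge), so areas and boundary lengths simply add and each stays a separate island — area = 57.82 mm²; (rotated 45° about Z; rotation is an isometry so areas/perimeters/island counts are preserved). Overall, the cross-section has 2 separate islands. Net area = 57.82 mm².

57.82 mm²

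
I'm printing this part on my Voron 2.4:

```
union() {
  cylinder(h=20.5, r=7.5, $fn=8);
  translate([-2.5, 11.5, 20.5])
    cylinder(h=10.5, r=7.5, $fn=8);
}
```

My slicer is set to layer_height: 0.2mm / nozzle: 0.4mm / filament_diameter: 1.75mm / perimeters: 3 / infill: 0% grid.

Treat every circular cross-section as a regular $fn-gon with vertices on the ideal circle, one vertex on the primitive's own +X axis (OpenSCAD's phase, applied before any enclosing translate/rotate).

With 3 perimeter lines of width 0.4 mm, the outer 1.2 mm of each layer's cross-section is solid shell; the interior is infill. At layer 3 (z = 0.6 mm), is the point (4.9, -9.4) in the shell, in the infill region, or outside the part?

At z = 0.6 mm: the cylinder: section is a regular 8-gon, circumradius r=7.5; the cylinder at (-2.5, 11.5) does not reach this height (z outside [20.5, 31]); Taking the union: only the r=7.5 cylinder is present, so the union is just that shape — 1 connected region. Overall, the cross-section is a single solid region. The nearest boundary edge runs (-0.00, -7.50)→(5.30, -5.30); distance from the point to it = 3.63 mm. The point is not inside any of the regions above, so it lies outside the cross-section (3.63 mm from the nearest boundary).

outside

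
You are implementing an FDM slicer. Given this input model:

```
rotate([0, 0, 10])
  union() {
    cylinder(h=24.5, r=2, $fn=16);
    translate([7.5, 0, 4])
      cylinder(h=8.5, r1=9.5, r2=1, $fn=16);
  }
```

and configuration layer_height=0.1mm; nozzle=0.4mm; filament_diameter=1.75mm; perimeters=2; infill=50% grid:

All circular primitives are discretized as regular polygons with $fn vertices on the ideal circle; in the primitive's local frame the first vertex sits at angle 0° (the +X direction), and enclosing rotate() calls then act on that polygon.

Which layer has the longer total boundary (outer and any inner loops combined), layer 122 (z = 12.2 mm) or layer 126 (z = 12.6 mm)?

layer 122 (z = 12.2 mm)

Layer 122 (z = 12.2): the cylinder: section is a regular 16-gon, circumradius r=2 (perimeter = 2·16·2.000·sin(180°/16) = 12.49 mm); the cone at (7.5, 0) (r1=9.5→r2=1) has section circumradius 1.300 here — a regular 16-gon (perimeter = 2·16·1.300·sin(180°/16) = 8.12 mm); Merging all regions: the 2 present regions are separate (no shared area or edge), so areas and boundary lengths simply add and each stays a separate island — boundary = 20.60 mm; (rotated 10° about Z; rotation is an isometry so areas/perimeters/island counts are preserved). So its perimeter = 20.60 mm. Layer 126 (z = 12.6): the cylinder: section is a regular 16-gon, circumradius r=2 (perimeter = 2·16·2.000·sin(180°/16) = 12.49 mm); the cone at (7.5, 0) is absent (z outside [4, 12.5]); Taking the union: only the r=2 cylinder is present, so the union is just that shape — boundary = 12.49 mm; (whole slice rotated 10° about Z — lengths, areas and connectivity unchanged). So its perimeter = 12.49 mm. Layer 122 is larger (20.60 vs 12.49 mm).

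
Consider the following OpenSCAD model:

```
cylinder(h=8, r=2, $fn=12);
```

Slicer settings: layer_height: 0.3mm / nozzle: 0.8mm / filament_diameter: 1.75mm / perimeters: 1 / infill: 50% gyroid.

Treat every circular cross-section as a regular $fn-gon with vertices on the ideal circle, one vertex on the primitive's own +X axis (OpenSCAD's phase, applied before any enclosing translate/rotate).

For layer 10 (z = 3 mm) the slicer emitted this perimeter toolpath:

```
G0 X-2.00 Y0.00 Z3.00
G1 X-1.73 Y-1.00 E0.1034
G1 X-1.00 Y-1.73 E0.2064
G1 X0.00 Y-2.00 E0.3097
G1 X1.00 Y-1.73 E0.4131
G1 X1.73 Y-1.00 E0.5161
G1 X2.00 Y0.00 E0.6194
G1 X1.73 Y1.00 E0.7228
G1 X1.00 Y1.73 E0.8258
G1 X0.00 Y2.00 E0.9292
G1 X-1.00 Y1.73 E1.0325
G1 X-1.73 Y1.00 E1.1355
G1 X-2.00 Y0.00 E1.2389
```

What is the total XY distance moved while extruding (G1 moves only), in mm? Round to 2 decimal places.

12.42 mm

Sum the Euclidean lengths of each G1 segment: total = 12.42 mm.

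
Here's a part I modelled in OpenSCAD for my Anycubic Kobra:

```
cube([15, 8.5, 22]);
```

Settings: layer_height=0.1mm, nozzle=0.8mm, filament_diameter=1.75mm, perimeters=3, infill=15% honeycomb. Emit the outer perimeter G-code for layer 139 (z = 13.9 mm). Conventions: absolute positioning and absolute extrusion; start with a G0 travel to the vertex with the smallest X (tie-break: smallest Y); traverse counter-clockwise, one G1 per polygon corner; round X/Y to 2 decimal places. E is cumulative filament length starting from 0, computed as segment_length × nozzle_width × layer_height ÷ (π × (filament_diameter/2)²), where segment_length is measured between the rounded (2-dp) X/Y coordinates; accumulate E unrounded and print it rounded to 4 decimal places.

At z = 13.9 mm: the cube is present — its section is the full 15×8.5 rectangle. The outline is a single polygon with 4 vertices. Extrusion per mm of travel: 0.8 × 0.1 / (π × 0.875²) = 0.033260. Accumulating E over each segment gives final E = 1.5632.

G0 X0.00 Y0.00 Z13.90
G1 X15.00 Y0.00 E0.4989
G1 X15.00 Y8.50 E0.7816
G1 X0.00 Y8.50 E1.2805
G1 X0.00 Y0.00 E1.5632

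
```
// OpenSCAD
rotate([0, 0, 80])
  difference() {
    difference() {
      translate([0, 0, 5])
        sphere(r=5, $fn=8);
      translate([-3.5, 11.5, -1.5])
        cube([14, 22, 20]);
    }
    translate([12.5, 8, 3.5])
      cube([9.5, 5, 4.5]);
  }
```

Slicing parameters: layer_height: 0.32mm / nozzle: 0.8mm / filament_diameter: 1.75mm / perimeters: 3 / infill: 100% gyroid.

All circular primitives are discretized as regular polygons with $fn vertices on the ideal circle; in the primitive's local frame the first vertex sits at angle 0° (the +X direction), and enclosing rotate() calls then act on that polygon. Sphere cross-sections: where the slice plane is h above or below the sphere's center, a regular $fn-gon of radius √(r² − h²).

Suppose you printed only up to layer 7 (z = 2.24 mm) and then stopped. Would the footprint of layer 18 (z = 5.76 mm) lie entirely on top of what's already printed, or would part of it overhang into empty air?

Compare the two slices. At z = 2.24: the sphere: section is a regular 8-gon, circumradius = √(r²−h²) = √(5²−2.76²) = 4.169 (area = (8/2)·4.169²·sin(360°/8) = 49.16 mm²); the cube at (-3.5, 11.5) (footprint 14×22) is included at this height (area 308.00 mm²); Taking the first minus the rest: starting from the r=5 sphere (49.16 mm²), the 14×22 cube at (-3.5, 11.5) misses the remaining region (no effect) — area = 49.16 mm²; the cube at (12.5, 8) is not intersected at this z (z outside [3.5, 8]); Subtracting the remaining from the first: none of the subtracted shapes is present at this height, so the result so far is unchanged — area = 49.16 mm²; (whole slice rotated 80° about Z — lengths, areas and connectivity unchanged). At z = 5.76: the r=5 sphere contributes a regular 8-gon of circumradius √(5²−0.76²) = 4.942 (area = (8/2)·4.942²·sin(360°/8) = 69.08 mm²); the cube at (-3.5, 11.5) is present — its section is the full 14×22 rectangle (area 308.00 mm²); Subtracting the remaining from the first: starting from the r=5 sphere (69.08 mm²), the 14×22 cube at (-3.5, 11.5) misses the remaining region (no effect) — area = 69.08 mm²; the cube at (12.5, 8) is present — its section is the full 9.5×5 rectangle (area 47.50 mm²); Subtracting the remaining from the first: starting from the result so far (69.08 mm²), the 9.5×5 cube at (12.5, 8) misses the remaining region (no effect) — area = 69.08 mm²; (rotated 80° about Z; rotation is an isometry so areas/perimeters/island counts are preserved). Checking containment: at z = 5.76 the cross-section extends beyond the z = 2.24 cross-section by about 19.91 mm².

part overhangs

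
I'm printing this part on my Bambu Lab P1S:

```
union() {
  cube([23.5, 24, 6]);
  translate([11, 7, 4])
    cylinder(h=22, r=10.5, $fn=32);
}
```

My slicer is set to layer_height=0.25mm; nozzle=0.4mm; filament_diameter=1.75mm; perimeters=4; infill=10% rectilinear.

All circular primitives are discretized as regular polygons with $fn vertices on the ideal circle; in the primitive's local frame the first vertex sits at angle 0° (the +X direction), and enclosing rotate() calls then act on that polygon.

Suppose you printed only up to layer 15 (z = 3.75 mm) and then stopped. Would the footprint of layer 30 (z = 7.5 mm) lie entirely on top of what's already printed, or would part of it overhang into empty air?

part overhangs

Compare the two slices. At z = 3.75: the 23.5×24 cube contributes its full rectangle (area 564.00 mm²); the cylinder at (11, 7) is absent (z outside [4, 26]); Taking the union: only the 23.5×24 cube is present, so the union is just that shape — area = 564.00 mm². At z = 7.5: the cube is not intersected at this z (z outside [0, 6]); the r=10.5 cylinder at (11, 7) contributes a regular 32-gon of circumradius 10.5 (area = (32/2)·10.500²·sin(360°/32) = 344.14 mm²); Combining (union): only the r=10.5 cylinder at (11, 7) is present, so the union is just that shape — area = 344.14 mm². Checking containment: at z = 7.5 the cross-section extends beyond the z = 3.75 cross-section by about 37.36 mm².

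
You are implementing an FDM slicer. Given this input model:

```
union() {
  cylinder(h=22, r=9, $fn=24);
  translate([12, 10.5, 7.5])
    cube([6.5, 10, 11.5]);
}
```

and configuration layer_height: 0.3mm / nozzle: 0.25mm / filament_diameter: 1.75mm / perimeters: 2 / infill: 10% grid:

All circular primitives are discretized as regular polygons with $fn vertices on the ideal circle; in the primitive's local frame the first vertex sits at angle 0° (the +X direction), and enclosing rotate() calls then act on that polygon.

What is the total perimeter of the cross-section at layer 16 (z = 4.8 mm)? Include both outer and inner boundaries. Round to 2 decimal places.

At z = 4.8 mm: the r=9 cylinder gives a regular 24-gon of circumradius 9 (constant along its height) (perimeter = 2·24·9.000·sin(180°/24) = 56.39 mm); the cube at (12, 10.5) is not intersected at this z (z outside [7.5, 19]); Combining (union): only the r=9 cylinder is present, so the union is just that shape — boundary = 56.39 mm. Overall, the cross-section is a single solid region. Total boundary length (outer) = 56.39 mm.

56.39 mm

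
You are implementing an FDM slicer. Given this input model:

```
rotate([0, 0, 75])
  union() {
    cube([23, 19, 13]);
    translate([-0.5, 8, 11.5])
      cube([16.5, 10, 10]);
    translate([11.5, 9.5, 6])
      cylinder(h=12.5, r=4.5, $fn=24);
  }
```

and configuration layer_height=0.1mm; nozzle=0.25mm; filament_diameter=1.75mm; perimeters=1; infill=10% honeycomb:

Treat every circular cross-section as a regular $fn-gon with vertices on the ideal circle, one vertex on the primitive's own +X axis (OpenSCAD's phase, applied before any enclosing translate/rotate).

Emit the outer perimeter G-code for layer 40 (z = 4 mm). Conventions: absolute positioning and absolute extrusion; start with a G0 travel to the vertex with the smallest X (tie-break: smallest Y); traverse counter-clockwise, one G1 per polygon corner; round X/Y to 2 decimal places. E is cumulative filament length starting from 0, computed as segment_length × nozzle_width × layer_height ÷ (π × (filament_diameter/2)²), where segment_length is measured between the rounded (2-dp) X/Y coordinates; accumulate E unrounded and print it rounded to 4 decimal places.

G0 X-18.35 Y4.92 Z4.00
G1 X0.00 Y0.00 E0.1975
G1 X5.95 Y22.22 E0.4365
G1 X-12.40 Y27.13 E0.6340
G1 X-18.35 Y4.92 E0.8730

At z = 4 mm: the cube (footprint 23×19) is included at this height; the cube at (-0.5, 8) is absent (z outside [11.5, 21.5]); the cylinder at (11.5, 9.5) is not intersected at this z (z outside [6, 18.5]); Combining (union): only the 23×19 cube is present, so the union is just that shape — 1 connected region; (rotated 75° about Z; rotation is an isometry so areas/perimeters/island counts are preserved). The outline is a single polygon with 4 vertices. Extrusion per mm of travel: 0.25 × 0.1 / (π × 0.875²) = 0.010394. Accumulating E over each segment gives final E = 0.8730.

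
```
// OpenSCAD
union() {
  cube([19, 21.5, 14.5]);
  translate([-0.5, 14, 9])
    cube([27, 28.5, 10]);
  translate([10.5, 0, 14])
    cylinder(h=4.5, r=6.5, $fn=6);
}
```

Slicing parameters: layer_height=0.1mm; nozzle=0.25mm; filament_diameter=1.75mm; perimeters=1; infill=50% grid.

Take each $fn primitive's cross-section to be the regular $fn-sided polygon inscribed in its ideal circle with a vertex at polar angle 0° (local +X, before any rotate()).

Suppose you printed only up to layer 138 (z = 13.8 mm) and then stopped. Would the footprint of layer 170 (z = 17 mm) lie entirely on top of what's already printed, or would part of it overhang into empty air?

Compare the two slices. At z = 13.8: the cube is present — its section is the full 19×21.5 rectangle (area 408.50 mm²); the cube at (-0.5, 14) is present — its section is the full 27×28.5 rectangle (area 769.50 mm²); the cylinder at (10.5, 0) does not reach this height (z outside [14, 18.5]); Merging all regions: the regions partially overlap — summed areas 1178.00 mm² minus the doubly-counted overlap 142.50 mm² gives 1035.50 mm² — area = 1035.50 mm². At z = 17: the cube is not intersected at this z (z outside [0, 14.5]); the cube at (-0.5, 14) (footprint 27×28.5) is included at this height (area 769.50 mm²); the cylinder at (10.5, 0): section is a regular 6-gon, circumradius r=6.5 (area = (6/2)·6.500²·sin(360°/6) = 109.77 mm²); Combining (union): the 2 present regions are separate (no shared area or edge), so areas and boundary lengths simply add and each stays a separate island — area = 879.27 mm². Checking containment: at z = 17 the cross-section extends beyond the z = 13.8 cross-section by about 54.88 mm².

part overhangs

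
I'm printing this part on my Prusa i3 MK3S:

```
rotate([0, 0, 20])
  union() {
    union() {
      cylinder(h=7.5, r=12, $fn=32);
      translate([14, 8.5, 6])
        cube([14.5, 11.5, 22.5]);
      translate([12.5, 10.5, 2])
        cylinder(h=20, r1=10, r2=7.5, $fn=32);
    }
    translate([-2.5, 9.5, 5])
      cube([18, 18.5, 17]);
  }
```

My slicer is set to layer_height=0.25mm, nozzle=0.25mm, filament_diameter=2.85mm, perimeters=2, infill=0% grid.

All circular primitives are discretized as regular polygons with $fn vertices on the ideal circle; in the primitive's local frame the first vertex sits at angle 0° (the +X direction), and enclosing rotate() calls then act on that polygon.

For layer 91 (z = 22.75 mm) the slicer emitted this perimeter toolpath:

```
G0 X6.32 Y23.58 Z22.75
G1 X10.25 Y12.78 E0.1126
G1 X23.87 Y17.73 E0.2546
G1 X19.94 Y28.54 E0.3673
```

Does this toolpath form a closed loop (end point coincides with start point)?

Start point (G0): (6.32, 23.58). End point (last G1): the path does not return to the start — open.

no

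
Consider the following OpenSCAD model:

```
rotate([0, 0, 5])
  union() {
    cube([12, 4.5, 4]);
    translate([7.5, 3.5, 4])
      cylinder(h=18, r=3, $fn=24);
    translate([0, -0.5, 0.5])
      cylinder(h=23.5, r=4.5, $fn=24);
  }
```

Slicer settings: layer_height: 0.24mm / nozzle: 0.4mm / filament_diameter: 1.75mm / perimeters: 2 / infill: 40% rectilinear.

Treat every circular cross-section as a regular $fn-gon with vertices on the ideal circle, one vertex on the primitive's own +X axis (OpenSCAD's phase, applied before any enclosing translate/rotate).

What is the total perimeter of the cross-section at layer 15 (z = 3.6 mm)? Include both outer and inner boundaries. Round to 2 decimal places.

At z = 3.6 mm: the 12×4.5 cube contributes its full rectangle (perimeter 33.00 mm); the cylinder at (7.5, 3.5) is absent (z outside [4, 22]); the cylinder at (0, -0.5): section is a regular 24-gon, circumradius r=4.5 (perimeter = 2·24·4.500·sin(180°/24) = 28.19 mm); Taking the union: the regions partially overlap (shared area 13.49 mm²), so the edge portions inside another operand are dropped and the merged outline is re-measured after clipping — boundary = 46.22 mm; (whole slice rotated 5° about Z — lengths, areas and connectivity unchanged). Overall, the cross-section is a single solid region. Total boundary length (outer) = 46.22 mm.

46.22 mm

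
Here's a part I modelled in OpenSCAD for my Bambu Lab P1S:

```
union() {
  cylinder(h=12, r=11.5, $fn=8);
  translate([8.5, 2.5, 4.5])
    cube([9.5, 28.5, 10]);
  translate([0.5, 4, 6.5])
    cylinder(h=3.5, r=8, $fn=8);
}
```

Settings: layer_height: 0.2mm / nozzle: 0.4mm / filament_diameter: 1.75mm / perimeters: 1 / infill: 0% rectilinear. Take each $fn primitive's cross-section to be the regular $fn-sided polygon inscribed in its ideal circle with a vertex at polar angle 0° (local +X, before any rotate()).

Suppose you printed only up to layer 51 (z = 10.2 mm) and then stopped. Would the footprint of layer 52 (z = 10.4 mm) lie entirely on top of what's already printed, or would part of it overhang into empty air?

Compare the two slices. At z = 10.2: the r=11.5 cylinder contributes a regular 8-gon of circumradius 11.5 (area = (8/2)·11.500²·sin(360°/8) = 374.06 mm²); the cube at (8.5, 2.5) is present — its section is the full 9.5×28.5 rectangle (area 270.75 mm²); the cylinder at (0.5, 4) is absent (z outside [6.5, 10]); Merging all regions: the regions partially overlap — summed areas 644.81 mm² minus the doubly-counted overlap 4.66 mm² gives 640.15 mm² — area = 640.15 mm². At z = 10.4: the r=11.5 cylinder contributes a regular 8-gon of circumradius 11.5 (area = (8/2)·11.500²·sin(360°/8) = 374.06 mm²); the 9.5×28.5 cube at (8.5, 2.5) contributes its full rectangle (area 270.75 mm²); the cylinder at (0.5, 4) does not reach this height (z outside [6.5, 10]); Combining (union): the regions partially overlap — summed areas 644.81 mm² minus the doubly-counted overlap 4.66 mm² gives 640.15 mm² — area = 640.15 mm². Checking containment: the cross-section at z = 10.4 is a subset of the cross-section at z = 10.2.

entirely on top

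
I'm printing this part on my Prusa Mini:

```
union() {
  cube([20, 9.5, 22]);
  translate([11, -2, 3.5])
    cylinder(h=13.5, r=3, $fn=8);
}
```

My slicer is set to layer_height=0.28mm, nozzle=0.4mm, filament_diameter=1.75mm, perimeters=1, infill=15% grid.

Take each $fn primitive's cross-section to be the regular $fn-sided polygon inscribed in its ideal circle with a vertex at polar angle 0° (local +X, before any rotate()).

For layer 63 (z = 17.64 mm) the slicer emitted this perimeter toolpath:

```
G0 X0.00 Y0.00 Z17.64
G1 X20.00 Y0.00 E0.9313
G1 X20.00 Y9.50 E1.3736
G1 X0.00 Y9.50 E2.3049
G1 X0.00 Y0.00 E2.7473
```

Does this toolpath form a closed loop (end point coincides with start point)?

Start point (G0): (0.00, 0.00). End point (last G1): the path returns to the start — closed.

yes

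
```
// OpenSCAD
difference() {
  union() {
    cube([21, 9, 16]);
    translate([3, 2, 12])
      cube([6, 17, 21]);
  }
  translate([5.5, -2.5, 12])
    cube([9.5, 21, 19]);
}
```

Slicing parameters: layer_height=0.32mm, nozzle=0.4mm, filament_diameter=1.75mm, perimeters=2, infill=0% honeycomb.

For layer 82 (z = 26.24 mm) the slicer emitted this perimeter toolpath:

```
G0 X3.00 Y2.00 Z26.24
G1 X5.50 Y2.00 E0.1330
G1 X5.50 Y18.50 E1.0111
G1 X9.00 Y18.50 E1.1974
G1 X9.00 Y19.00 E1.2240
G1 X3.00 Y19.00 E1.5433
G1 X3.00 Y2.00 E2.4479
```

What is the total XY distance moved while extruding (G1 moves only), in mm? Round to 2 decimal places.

Sum the Euclidean lengths of each G1 segment: total = 46.00 mm.

46.00 mm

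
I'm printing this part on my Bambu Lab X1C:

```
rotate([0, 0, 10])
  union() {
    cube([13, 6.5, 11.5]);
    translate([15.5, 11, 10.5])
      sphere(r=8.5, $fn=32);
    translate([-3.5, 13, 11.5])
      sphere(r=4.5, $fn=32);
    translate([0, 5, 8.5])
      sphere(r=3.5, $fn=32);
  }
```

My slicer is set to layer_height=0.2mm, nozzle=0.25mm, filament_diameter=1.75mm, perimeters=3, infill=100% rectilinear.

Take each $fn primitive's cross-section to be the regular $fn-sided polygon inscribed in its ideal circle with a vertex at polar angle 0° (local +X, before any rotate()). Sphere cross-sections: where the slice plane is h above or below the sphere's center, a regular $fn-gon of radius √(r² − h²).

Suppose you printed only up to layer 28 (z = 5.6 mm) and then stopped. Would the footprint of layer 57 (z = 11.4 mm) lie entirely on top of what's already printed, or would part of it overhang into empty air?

Compare the two slices. At z = 5.6: the cube is present — its section is the full 13×6.5 rectangle (area 84.50 mm²); the r=8.5 sphere at (15.5, 11) slices to a regular 32-gon of circumradius 6.946 (√(r²−h²) with h=4.9 from center) (area = (32/2)·6.946²·sin(360°/32) = 150.58 mm²); the sphere at (-3.5, 13) does not reach this height (|z−center|=5.900 > r=4.5); the sphere at (0, 5): section is a regular 32-gon, circumradius = √(r²−h²) = √(3.5²−2.9²) = 1.960 (area = (32/2)·1.960²·sin(360°/32) = 11.99 mm²); Merging all regions: the regions partially overlap — summed areas 247.06 mm² minus the doubly-counted overlap 8.78 mm² gives 238.28 mm² — area = 238.28 mm²; (rotated 10° about Z; rotation is an isometry so areas/perimeters/island counts are preserved). At z = 11.4: the cube (footprint 13×6.5) is included at this height (area 84.50 mm²); the r=8.5 sphere at (15.5, 11) slices to a regular 32-gon of circumradius 8.452 (√(r²−h²) with h=0.9 from center) (area = (32/2)·8.452²·sin(360°/32) = 223.00 mm²); the r=4.5 sphere at (-3.5, 13) slices to a regular 32-gon of circumradius 4.499 (√(r²−h²) with h=0.1 from center) (area = (32/2)·4.499²·sin(360°/32) = 63.18 mm²); the r=3.5 sphere at (0, 5) slices to a regular 32-gon of circumradius 1.960 (√(r²−h²) with h=2.9 from center) (area = (32/2)·1.960²·sin(360°/32) = 11.99 mm²); Merging all regions: the regions partially overlap — summed areas 382.66 mm² minus the doubly-counted overlap 15.84 mm² gives 366.82 mm² — area = 366.82 mm²; (rotated 10° about Z; rotation is an isometry so areas/perimeters/island counts are preserved). Checking containment: at z = 11.4 the cross-section extends beyond the z = 5.6 cross-section by about 128.54 mm².

part overhangs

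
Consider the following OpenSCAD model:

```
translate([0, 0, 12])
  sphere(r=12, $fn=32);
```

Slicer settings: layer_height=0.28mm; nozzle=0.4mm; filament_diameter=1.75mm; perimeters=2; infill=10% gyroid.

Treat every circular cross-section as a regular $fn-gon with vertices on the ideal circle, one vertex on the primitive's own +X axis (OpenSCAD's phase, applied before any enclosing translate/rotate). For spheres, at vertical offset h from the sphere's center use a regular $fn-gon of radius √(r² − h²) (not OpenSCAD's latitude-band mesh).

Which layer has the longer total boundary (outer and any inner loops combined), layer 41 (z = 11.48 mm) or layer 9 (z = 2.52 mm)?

layer 41 (z = 11.48 mm)

Layer 41 (z = 11.48): the r=12 sphere slices to a regular 32-gon of circumradius 11.989 (√(r²−h²) with h=0.52 from center) (perimeter = 2·32·11.989·sin(180°/32) = 75.21 mm). So its perimeter = 75.21 mm. Layer 9 (z = 2.52): the r=12 sphere contributes a regular 32-gon of circumradius √(12²−9.48²) = 7.357 (perimeter = 2·32·7.357·sin(180°/32) = 46.15 mm). So its perimeter = 46.15 mm. Layer 41 is larger (75.21 vs 46.15 mm).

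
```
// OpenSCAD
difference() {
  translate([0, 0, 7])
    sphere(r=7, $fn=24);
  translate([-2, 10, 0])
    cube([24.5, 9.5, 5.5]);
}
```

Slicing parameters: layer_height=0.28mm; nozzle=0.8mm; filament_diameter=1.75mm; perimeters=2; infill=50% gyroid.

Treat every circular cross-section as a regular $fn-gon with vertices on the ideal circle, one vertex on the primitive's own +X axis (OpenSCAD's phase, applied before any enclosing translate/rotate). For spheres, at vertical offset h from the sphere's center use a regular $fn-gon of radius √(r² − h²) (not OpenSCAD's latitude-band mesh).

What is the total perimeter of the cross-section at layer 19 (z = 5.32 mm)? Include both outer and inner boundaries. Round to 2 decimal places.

At z = 5.32 mm: the r=7 sphere slices to a regular 24-gon of circumradius 6.795 (√(r²−h²) with h=1.68 from center) (perimeter = 2·24·6.795·sin(180°/24) = 42.57 mm); the cube at (-2, 10) (footprint 24.5×9.5) is included at this height (perimeter 68.00 mm); Subtracting the remaining from the first: starting from the r=7 sphere, the 24.5×9.5 cube at (-2, 10) misses the remaining region (no effect) — boundary = 42.57 mm. Overall, the cross-section is a single solid region. Total boundary length (outer) = 42.57 mm.

42.57 mm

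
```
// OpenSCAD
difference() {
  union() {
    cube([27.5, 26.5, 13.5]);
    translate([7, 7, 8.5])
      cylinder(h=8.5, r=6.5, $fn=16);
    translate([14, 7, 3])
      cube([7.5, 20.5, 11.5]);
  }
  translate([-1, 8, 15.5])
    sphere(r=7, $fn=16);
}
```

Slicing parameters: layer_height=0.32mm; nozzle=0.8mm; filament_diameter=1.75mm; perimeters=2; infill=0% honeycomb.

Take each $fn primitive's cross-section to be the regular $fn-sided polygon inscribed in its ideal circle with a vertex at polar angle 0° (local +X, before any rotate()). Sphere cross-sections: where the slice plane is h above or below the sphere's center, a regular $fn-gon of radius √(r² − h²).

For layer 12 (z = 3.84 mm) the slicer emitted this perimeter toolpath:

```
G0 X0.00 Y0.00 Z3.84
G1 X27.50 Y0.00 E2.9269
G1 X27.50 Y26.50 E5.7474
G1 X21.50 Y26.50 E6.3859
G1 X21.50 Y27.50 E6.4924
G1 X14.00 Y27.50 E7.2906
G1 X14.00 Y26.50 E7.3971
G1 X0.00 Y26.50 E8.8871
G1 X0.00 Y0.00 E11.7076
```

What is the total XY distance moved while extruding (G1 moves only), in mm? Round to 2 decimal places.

Sum the Euclidean lengths of each G1 segment: total = 110.00 mm.

110.00 mm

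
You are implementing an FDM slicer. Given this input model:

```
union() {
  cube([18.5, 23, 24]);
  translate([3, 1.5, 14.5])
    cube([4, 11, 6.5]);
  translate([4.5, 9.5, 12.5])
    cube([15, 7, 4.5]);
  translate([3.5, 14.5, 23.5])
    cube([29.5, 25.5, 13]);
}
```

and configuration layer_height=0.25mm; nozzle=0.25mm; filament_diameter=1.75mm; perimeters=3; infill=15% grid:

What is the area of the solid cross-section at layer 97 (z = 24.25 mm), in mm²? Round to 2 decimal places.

752.25 mm²

At z = 24.25 mm: the cube does not reach this height (z outside [0, 24]); the cube at (3, 1.5) does not reach this height (z outside [14.5, 21]); the cube at (4.5, 9.5) is not intersected at this z (z outside [12.5, 17]); the cube at (3.5, 14.5) is present — its section is the full 29.5×25.5 rectangle (area 752.25 mm²); Merging all regions: only the 29.5×25.5 cube at (3.5, 14.5) is present, so the union is just that shape — area = 752.25 mm². Overall, the cross-section is a single solid region. Net area = 752.25 mm².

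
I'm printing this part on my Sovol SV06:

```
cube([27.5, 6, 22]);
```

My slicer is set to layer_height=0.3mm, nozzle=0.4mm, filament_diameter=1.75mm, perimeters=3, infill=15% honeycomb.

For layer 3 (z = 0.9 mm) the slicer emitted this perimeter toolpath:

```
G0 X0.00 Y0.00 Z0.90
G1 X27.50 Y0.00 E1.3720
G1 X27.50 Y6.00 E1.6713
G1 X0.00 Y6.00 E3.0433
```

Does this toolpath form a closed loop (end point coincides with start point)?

no

Start point (G0): (0.00, 0.00). End point (last G1): the path does not return to the start — open.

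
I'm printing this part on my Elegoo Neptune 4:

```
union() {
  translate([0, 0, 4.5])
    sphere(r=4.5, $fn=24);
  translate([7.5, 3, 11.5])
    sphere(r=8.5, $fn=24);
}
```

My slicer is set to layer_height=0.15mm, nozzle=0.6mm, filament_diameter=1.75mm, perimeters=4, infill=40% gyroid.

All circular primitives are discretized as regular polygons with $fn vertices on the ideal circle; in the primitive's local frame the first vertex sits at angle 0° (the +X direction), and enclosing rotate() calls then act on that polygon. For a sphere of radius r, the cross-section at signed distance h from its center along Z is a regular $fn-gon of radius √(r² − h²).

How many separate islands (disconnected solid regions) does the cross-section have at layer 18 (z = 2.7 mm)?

At z = 2.7 mm: the sphere: section is a regular 24-gon, circumradius = √(r²−h²) = √(4.5²−1.8²) = 4.124; the sphere at (7.5, 3) does not reach this height (|z−center|=8.800 > r=8.5); Combining (union): only the r=4.5 sphere is present, so the union is just that shape — 1 connected region. Overall, the cross-section is a single solid region. Island count = 1.

1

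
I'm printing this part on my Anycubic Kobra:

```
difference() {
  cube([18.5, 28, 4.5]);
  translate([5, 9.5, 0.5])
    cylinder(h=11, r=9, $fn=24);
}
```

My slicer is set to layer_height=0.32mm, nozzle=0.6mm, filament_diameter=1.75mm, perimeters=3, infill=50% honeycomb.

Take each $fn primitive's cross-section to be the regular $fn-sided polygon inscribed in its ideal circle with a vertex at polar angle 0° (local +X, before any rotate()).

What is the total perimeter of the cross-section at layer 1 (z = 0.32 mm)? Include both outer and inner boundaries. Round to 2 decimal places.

At z = 0.32 mm: the 18.5×28 cube contributes its full rectangle (perimeter 93.00 mm); the cylinder at (5, 9.5) does not reach this height (z outside [0.5, 11.5]); Subtracting the remaining from the first: none of the subtracted shapes is present at this height, so the 18.5×28 cube is unchanged — boundary = 93.00 mm. Overall, the cross-section is a single solid region. Total boundary length (outer) = 93.00 mm.

93.00 mm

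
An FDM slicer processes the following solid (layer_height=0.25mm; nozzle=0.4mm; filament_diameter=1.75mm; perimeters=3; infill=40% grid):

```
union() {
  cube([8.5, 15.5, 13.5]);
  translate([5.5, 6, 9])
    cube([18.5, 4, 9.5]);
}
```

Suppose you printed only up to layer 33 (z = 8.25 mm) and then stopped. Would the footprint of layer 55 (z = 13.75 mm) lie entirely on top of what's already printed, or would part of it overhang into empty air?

Compare the two slices. At z = 8.25: the 8.5×15.5 cube contributes its full rectangle (area 131.75 mm²); the cube at (5.5, 6) does not reach this height (z outside [9, 18.5]); Taking the union: only the 8.5×15.5 cube is present, so the union is just that shape — area = 131.75 mm². At z = 13.75: the cube is not intersected at this z (z outside [0, 13.5]); the 18.5×4 cube at (5.5, 6) contributes its full rectangle (area 74.00 mm²); Combining (union): only the 18.5×4 cube at (5.5, 6) is present, so the union is just that shape — area = 74.00 mm². Checking containment: at z = 13.75 the cross-section extends beyond the z = 8.25 cross-section by about 62.00 mm².

part overhangs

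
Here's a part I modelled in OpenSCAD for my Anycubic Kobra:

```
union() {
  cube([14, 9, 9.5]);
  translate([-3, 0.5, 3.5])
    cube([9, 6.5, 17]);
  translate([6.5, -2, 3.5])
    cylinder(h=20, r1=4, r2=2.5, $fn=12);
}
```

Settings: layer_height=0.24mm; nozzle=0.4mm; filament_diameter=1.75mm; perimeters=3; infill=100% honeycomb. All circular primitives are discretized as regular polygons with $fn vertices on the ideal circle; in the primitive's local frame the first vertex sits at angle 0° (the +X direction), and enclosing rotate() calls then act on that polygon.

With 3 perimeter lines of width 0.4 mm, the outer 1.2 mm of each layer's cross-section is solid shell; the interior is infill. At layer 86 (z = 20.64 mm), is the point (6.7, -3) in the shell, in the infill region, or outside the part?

At z = 20.64 mm: the cube does not reach this height (z outside [0, 9.5]); the cube at (-3, 0.5) does not reach this height (z outside [3.5, 20.5]); the cone at (6.5, -2) contributes a regular 12-gon of circumradius 2.715 (interpolated between r1=4 and r2=2.5 at t=0.857); Combining (union): only the cone at (6.5, -2) is present, so the union is just that shape — 1 connected region. Overall, the cross-section is a single solid region. The nearest boundary edge runs (6.50, -4.71)→(7.86, -4.35); distance from the point to it = 1.60 mm. The point is inside the cross-section and 1.60 mm from the nearest boundary — more than the 1.2 mm shell width (3 × 0.4), so it's in the infill interior.

infill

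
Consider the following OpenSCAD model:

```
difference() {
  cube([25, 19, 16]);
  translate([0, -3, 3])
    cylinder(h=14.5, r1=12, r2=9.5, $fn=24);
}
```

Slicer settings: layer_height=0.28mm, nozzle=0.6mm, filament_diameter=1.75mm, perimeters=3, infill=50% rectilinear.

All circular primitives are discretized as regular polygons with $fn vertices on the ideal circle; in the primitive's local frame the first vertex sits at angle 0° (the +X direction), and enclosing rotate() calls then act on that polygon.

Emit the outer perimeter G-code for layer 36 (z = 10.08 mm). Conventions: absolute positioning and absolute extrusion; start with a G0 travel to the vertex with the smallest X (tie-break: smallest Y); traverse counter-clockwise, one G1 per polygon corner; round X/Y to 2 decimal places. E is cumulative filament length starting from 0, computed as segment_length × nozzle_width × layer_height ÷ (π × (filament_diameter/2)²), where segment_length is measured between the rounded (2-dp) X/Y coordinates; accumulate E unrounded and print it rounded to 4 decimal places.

At z = 10.08 mm: the cube is present — its section is the full 25×19 rectangle; the cone at (0, -3) contributes a regular 24-gon of circumradius 10.779 (interpolated between r1=12 and r2=9.5 at t=0.488); After the difference (first − rest): starting from the 25×19 cube, the cone at (0, -3) partially overlaps it — only the 58.48 mm² overlap (of its 360.88 mm²) is removed, clipping the outline — 1 connected region. The outline is a single polygon with 9 vertices. Extrusion per mm of travel: 0.6 × 0.28 / (π × 0.875²) = 0.069846. Accumulating E over each segment gives final E = 5.8490.

G0 X0.00 Y7.78 Z10.08
G1 X2.79 Y7.41 E0.1966
G1 X5.39 Y6.34 E0.3930
G1 X7.62 Y4.62 E0.5897
G1 X9.34 Y2.39 E0.7864
G1 X10.32 Y0.00 E0.9668
G1 X25.00 Y0.00 E1.9921
G1 X25.00 Y19.00 E3.3192
G1 X0.00 Y19.00 E5.0654
G1 X0.00 Y7.78 E5.8490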